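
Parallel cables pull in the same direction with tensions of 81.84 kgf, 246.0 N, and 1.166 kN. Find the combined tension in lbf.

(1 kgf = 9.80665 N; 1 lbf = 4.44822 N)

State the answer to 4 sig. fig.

81.84 kgf × 9.80665 = 802.576 N
246.0 N (already N)
1.166 kN × 1000 = 1166 N
Sum: 802.576 + 246 + 1166 = 2214.58 N
In lbf: 2214.58 / 4.44822 = 497.858 lbf

497.9 lbf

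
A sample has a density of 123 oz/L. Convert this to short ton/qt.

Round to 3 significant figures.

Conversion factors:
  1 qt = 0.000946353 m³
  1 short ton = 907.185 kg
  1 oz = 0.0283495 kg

0.00364 short ton/qt

123 oz/L × 0.0283495 kg/oz ÷ 0.001 m³/L = 3486.99 kg/m³
3486.99 kg/m³ ÷ 907.185 kg/short ton × 0.000946353 m³/qt = 0.00363754 short ton/qt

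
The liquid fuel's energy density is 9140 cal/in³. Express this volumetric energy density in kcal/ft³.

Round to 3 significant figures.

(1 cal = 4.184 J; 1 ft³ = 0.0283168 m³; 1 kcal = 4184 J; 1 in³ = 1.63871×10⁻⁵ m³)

1.58×10⁴ kcal/ft³

9140 cal/in³ × 4.184 J/cal ÷ 1.63871×10⁻⁵ m³/in³ = 2.33365×10⁹ J/m³
2.33365×10⁹ J/m³ ÷ 4184 J/kcal × 0.0283168 m³/ft³ = 15793.9 kcal/ft³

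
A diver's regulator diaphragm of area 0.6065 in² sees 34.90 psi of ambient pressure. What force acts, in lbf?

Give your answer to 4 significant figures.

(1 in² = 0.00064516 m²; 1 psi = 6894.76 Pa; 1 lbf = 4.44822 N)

34.90 psi × 6894.76 → 240627 Pa
0.6065 in² × 0.00064516 → 3.9129×10⁻⁴ m²
F = P × A = 240627 Pa × 3.9129×10⁻⁴ m² = 94.1549 N
94.1549 N ÷ (4.44822 N/lbf) = 21.1669 lbf

21.17 lbf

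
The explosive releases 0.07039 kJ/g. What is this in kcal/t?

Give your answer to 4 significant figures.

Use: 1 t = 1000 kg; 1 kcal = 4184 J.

1.682×10⁴ kcal/t

0.07039 kJ/g × 1000 J/kJ ÷ 0.001 kg/g = 70390 J/kg
70390 J/kg ÷ 4184 J/kcal × 1000 kg/t = 16823.6 kcal/t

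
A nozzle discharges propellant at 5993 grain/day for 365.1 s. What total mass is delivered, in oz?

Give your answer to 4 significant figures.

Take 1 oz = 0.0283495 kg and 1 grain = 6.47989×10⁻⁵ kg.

5993 grain/day → 4.49467×10⁻⁶ kg/s
m = ṁ × t = 4.49467×10⁻⁶ × 365.1 = 0.001641 kg
In oz: 0.001641 / 0.0283495 = 0.0578846 oz

0.05788 oz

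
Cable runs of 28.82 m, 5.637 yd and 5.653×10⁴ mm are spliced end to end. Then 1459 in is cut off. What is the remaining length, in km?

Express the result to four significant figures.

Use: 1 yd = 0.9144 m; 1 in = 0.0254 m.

0.05345 km

28.82 m (already m)
5.637 yd × 0.9144 = 5.15447 m
5.653×10⁴ mm × 0.001 = 56.53 m
1459 in × 0.0254 = 37.0586 m
Sum: 28.82 + 5.15447 + 56.53 − 37.0586 = 53.4459 m
In km: 53.4459 / 1000 = 0.0534459 km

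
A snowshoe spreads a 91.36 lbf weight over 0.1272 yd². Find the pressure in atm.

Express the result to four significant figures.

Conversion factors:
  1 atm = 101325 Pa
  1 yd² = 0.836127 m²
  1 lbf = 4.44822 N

0.03771 atm

91.36 lbf × 4.44822 = 406.389 N
0.1272 yd² × 0.836127 = 0.106355 m²
P = F / A = 406.389 N / 0.106355 m² = 3821.06 Pa
3821.06 Pa ÷ (101325 Pa/atm) = 0.0377109 atm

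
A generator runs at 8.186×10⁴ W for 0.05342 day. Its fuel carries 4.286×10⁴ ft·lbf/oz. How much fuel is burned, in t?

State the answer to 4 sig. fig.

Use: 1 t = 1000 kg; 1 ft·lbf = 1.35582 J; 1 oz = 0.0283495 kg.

0.05342 day → 4615.49 s
E = P × t = 81860 × 4615.49 = 3.77824×10⁸ J
4.286×10⁴ ft·lbf/oz → 2.04979×10⁶ J/kg
m = E / e_s = 3.77824×10⁸ / 2.04979×10⁶ = 184.323 kg
In t: 184.323 / 1000 = 0.184323 t

0.1843 t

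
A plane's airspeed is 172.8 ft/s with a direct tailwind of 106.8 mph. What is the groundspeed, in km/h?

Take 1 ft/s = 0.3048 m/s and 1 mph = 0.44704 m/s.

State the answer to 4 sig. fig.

172.8 ft/s × 0.3048 → 52.6694 m/s
106.8 mph × 0.44704 → 47.7439 m/s
Combined: 52.6694 + 47.7439 = 100.413 m/s
In km/h: 100.413 / (1/3.6) = 361.487 km/h

361.5 km/h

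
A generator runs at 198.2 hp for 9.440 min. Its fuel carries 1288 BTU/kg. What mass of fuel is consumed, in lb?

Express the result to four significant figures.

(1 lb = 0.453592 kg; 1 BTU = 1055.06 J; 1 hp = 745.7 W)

135.8 lb

198.2 hp → 147798 W
9.440 min → 566.4 s
E = P × t = 147798 × 566.4 = 8.37128×10⁷ J
1288 BTU/kg → 1.35892×10⁶ J/kg
m = E / e_s = 8.37128×10⁷ / 1.35892×10⁶ = 61.6024 kg
In lb: 61.6024 / 0.453592 = 135.81 lb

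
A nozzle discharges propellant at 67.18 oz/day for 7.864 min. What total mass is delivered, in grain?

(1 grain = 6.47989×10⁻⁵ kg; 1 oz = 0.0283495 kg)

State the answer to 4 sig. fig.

67.18 oz/day → 2.2043×10⁻⁵ kg/s
7.864 min → 471.84 s
m = ṁ × t = 2.2043×10⁻⁵ × 471.84 = 0.0104008 kg
In grain: 0.0104008 / 6.47989×10⁻⁵ = 160.509 grain

160.5 grain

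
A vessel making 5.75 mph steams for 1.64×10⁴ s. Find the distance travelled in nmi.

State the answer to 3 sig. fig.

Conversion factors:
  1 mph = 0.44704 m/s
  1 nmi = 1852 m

5.75 mph × 0.44704 → 2.57048 m/s
d = v × t = 2.57048 m/s × 16400 s = 42155.9 m
42155.9 m ÷ (1852 m/nmi) = 22.7624 nmi

22.8 nmi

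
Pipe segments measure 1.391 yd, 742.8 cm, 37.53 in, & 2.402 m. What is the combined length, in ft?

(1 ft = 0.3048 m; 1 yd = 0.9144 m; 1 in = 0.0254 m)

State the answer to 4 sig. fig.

39.55 ft

1.391 yd × 0.9144 = 1.27193 m
742.8 cm × 0.01 = 7.428 m
37.53 in × 0.0254 = 0.953262 m
2.402 m (already m)
Total: 1.27193 + 7.428 + 0.953262 + 2.402 = 12.0552 m
In ft: 12.0552 / 0.3048 = 39.5512 ft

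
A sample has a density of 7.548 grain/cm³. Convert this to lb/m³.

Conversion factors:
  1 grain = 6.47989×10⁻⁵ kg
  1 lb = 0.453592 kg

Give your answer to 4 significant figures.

7.548 grain/cm³ × 6.47989×10⁻⁵ kg/grain ÷ 10⁻⁶ m³/cm³ = 489.102 kg/m³
489.102 kg/m³ ÷ 0.453592 kg/lb = 1078.29 lb/m³

1078 lb/m³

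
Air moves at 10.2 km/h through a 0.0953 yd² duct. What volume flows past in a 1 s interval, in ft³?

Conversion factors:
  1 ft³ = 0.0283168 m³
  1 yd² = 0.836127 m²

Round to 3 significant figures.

7.97 ft³

10.2 km/h × (1/3.6) = 2.83333 m/s
0.0953 yd² × 0.836127 = 0.0796829 m²
V = v × A × t = 2.83333 m/s × 0.0796829 m² × 1 s = 0.225768 m³
0.225768 m³ ÷ (0.0283168 m³/ft³) = 7.97293 ft³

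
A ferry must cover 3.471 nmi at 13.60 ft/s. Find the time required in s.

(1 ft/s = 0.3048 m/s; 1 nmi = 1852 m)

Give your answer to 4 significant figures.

3.471 nmi × 1852 → 6428.29 m
13.60 ft/s × 0.3048 → 4.14528 m/s
t = d / v = 6428.29 m / 4.14528 m/s = 1550.75 s

1551 s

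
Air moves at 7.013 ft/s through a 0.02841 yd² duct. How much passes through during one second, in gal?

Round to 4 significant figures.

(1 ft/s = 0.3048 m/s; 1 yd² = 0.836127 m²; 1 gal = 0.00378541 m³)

7.013 ft/s × 0.3048 → 2.13756 m/s
0.02841 yd² × 0.836127 → 0.0237544 m²
V = v × A × t = 2.13756 m/s × 0.0237544 m² × 1 s = 0.0507765 m³
0.0507765 m³ ÷ (0.00378541 m³/gal) = 13.4137 gal

13.41 gal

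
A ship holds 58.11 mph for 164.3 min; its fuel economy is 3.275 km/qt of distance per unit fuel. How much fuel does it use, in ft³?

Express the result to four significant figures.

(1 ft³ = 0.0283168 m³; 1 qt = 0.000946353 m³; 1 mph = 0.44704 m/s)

58.11 mph → 25.9775 m/s
164.3 min → 9858 s
d = v × t = 25.9775 × 9858 = 256086 m
3.275 km/qt → 3.46065×10⁶ m/m³
V = d / (distance per unit fuel) = 256086 / 3.46065×10⁶ = 0.0739994 m³
In ft³: 0.0739994 / 0.0283168 = 2.61327 ft³

2.613 ft³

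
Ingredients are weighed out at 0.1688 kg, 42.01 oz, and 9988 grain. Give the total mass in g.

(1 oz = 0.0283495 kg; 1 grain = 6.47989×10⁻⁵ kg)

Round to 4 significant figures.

2007 g

0.1688 kg (already kg)
42.01 oz × 0.0283495 = 1.19096 kg
9988 grain × 6.47989×10⁻⁵ = 0.647211 kg
Combined: 0.1688 + 1.19096 + 0.647211 = 2.00697 kg
In g: 2.00697 / 0.001 = 2006.97 g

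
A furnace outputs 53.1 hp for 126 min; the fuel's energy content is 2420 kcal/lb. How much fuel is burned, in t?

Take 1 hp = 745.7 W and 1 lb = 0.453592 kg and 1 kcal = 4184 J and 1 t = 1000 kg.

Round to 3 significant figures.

0.0134 t

53.1 hp → 39596.7 W
126 min → 7560 s
E = P × t = 39596.7 × 7560 = 2.99351×10⁸ J
2420 kcal/lb → 2.23224×10⁷ J/kg
m = E / e_s = 2.99351×10⁸ / 2.23224×10⁷ = 13.4103 kg
In t: 13.4103 / 1000 = 0.0134103 t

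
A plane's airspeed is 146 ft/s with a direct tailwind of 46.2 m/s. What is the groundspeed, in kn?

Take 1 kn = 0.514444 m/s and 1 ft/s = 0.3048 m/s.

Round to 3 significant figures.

176 kn

146 ft/s × 0.3048 = 44.5008 m/s
46.2 m/s (already m/s)
Total: 44.5008 + 46.2 = 90.7008 m/s
In kn: 90.7008 / 0.514444 = 176.308 kn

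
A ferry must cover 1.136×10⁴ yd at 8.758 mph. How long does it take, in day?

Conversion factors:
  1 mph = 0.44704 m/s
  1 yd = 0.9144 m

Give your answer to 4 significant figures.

1.136×10⁴ yd × 0.9144 → 10387.6 m
8.758 mph × 0.44704 → 3.91518 m/s
t = d / v = 10387.6 m / 3.91518 m/s = 2653.16 s
2653.16 s ÷ (86400 s/day) = 0.0307079 day

0.03071 day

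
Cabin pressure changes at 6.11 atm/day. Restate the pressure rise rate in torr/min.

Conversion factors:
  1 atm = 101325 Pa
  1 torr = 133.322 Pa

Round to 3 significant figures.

3.22 torr/min

6.11 atm/day × 101325 Pa/atm ÷ 86400 s/day = 7.16546 Pa/s
7.16546 Pa/s ÷ 133.322 Pa/torr × 60 s/min = 3.22473 torr/min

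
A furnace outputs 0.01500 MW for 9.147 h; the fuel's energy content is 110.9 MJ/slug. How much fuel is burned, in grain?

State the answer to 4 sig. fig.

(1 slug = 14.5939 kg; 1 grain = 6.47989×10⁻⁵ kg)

0.01500 MW → 15000 W
9.147 h → 32929.2 s
E = P × t = 15000 × 32929.2 = 4.93938×10⁸ J
110.9 MJ/slug → 7.59907×10⁶ J/kg
m = E / e_s = 4.93938×10⁸ / 7.59907×10⁶ = 64.9998 kg
In grain: 64.9998 / 6.47989×10⁻⁵ = 1.0031×10⁶ grain

1.003×10⁶ grain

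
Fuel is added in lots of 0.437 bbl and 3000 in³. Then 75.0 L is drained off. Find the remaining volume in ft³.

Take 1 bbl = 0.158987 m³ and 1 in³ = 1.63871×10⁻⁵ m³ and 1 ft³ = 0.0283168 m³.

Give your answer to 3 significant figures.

0.437 bbl × 0.158987 → 0.0694773 m³
3000 in³ × 1.63871×10⁻⁵ → 0.0491613 m³
75.0 L × 0.001 → 0.075 m³
Net: 0.0694773 + 0.0491613 − 0.075 = 0.0436386 m³
In ft³: 0.0436386 / 0.0283168 = 1.54109 ft³

1.54 ft³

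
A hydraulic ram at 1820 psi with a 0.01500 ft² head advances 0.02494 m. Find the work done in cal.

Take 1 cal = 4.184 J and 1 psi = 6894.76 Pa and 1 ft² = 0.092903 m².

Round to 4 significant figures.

1820 psi → 1.25485×10⁷ Pa
0.01500 ft² → 0.00139354 m²
F = P × A = 1.25485×10⁷ × 0.00139354 = 17486.8 N
W = F × d = 17486.8 × 0.02494 = 436.121 J
In cal: 436.121 / 4.184 = 104.235 cal

104.2 cal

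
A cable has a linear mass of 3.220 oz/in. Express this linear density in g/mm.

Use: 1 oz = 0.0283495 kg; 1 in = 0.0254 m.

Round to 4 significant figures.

3.220 oz/in × 0.0283495 kg/oz ÷ 0.0254 m/in = 3.59391 kg/m
3.59391 kg/m ÷ 0.001 kg/g × 0.001 m/mm = 3.59391 g/mm

3.594 g/mm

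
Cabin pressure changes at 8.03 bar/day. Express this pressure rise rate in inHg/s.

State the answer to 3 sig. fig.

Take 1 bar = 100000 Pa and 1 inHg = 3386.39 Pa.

0.00274 inHg/s

8.03 bar/day × 100000 Pa/bar ÷ 86400 s/day = 9.29398 Pa/s
9.29398 Pa/s ÷ 3386.39 Pa/inHg = 0.00274451 inHg/s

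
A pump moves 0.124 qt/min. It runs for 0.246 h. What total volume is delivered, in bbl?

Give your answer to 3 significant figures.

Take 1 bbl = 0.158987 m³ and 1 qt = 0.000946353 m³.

0.124 qt/min → 1.9558×10⁻⁶ m³/s
0.246 h → 885.6 s
V = Q × t = 1.9558×10⁻⁶ × 885.6 = 0.00173206 m³
In bbl: 0.00173206 / 0.158987 = 0.0108943 bbl

0.0109 bbl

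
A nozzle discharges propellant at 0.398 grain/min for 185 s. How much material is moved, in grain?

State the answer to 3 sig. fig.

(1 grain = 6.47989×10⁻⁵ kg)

0.398 grain/min → 4.29833×10⁻⁷ kg/s
m = ṁ × t = 4.29833×10⁻⁷ × 185 = 7.95191×10⁻⁵ kg
In grain: 7.95191×10⁻⁵ / 6.47989×10⁻⁵ = 1.22717 grain

1.23 grain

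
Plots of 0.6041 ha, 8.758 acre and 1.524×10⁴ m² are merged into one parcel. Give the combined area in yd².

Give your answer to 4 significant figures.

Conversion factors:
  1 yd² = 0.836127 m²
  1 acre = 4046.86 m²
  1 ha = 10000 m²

0.6041 ha × 10000 → 6041 m²
8.758 acre × 4046.86 → 35442.4 m²
1.524×10⁴ m² (already m²)
Combined: 6041 + 35442.4 + 15240 = 56723.4 m²
In yd²: 56723.4 / 0.836127 = 67840.7 yd²

6.784×10⁴ yd²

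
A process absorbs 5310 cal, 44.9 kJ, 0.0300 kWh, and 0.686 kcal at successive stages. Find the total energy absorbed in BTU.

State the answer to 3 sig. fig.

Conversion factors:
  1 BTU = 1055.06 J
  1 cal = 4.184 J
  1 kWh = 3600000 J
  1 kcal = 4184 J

5310 cal × 4.184 = 22217 J
44.9 kJ × 1000 = 44900 J
0.0300 kWh × 3600000 = 108000 J
0.686 kcal × 4184 = 2870.22 J
Combined: 22217 + 44900 + 108000 + 2870.22 = 177987 J
In BTU: 177987 / 1055.06 = 168.698 BTU

169 BTU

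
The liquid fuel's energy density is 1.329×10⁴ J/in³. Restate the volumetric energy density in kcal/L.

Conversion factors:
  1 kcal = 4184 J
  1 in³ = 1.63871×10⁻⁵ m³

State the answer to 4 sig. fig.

193.8 kcal/L

1.329×10⁴ J/in³ ÷ 1.63871×10⁻⁵ m³/in³ = 8.11004×10⁸ J/m³
8.11004×10⁸ J/m³ ÷ 4184 J/kcal × 0.001 m³/L = 193.835 kcal/L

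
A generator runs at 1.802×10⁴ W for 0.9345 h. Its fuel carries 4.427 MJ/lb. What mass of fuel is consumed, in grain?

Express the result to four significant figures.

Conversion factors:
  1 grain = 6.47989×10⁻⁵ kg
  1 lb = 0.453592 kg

0.9345 h → 3364.2 s
E = P × t = 18020 × 3364.2 = 6.06229×10⁷ J
4.427 MJ/lb → 9.75987×10⁶ J/kg
m = E / e_s = 6.06229×10⁷ / 9.75987×10⁶ = 6.21145 kg
In grain: 6.21145 / 6.47989×10⁻⁵ = 95857.3 grain

9.586×10⁴ grain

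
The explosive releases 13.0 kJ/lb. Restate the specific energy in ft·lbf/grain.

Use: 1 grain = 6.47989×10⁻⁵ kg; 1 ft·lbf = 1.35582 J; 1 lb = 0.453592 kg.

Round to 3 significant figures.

13.0 kJ/lb × 1000 J/kJ ÷ 0.453592 kg/lb = 28660.1 J/kg
28660.1 J/kg ÷ 1.35582 J/ft·lbf × 6.47989×10⁻⁵ kg/grain = 1.36976 ft·lbf/grain

1.37 ft·lbf/grain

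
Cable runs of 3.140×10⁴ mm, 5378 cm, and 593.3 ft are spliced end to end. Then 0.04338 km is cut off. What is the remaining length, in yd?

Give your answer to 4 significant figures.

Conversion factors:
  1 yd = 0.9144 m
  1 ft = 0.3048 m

243.5 yd

3.140×10⁴ mm × 0.001 = 31.4 m
5378 cm × 0.01 = 53.78 m
593.3 ft × 0.3048 = 180.838 m
0.04338 km × 1000 = 43.38 m
Net: 31.4 + 53.78 + 180.838 − 43.38 = 222.638 m
In yd: 222.638 / 0.9144 = 243.48 yd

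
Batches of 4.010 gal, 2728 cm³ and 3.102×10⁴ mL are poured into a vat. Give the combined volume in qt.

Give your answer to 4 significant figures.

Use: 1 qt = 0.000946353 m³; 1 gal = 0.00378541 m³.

4.010 gal × 0.00378541 = 0.0151795 m³
2728 cm³ × 10⁻⁶ = 0.002728 m³
3.102×10⁴ mL × 10⁻⁶ = 0.03102 m³
Sum: 0.0151795 + 0.002728 + 0.03102 = 0.0489275 m³
In qt: 0.0489275 / 0.000946353 = 51.7011 qt

51.70 qt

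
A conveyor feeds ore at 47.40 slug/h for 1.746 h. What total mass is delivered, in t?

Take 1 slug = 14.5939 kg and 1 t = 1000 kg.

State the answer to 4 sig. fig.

47.40 slug/h → 0.192153 kg/s
1.746 h → 6285.6 s
m = ṁ × t = 0.192153 × 6285.6 = 1207.8 kg
In t: 1207.8 / 1000 = 1.2078 t

1.208 t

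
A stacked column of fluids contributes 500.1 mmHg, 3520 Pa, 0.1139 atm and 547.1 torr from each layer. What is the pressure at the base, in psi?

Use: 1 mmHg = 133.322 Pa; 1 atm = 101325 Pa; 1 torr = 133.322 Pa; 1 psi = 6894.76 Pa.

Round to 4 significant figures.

500.1 mmHg × 133.322 → 66674.3 Pa
3520 Pa (already Pa)
0.1139 atm × 101325 → 11540.9 Pa
547.1 torr × 133.322 → 72940.5 Pa
Sum: 66674.3 + 3520 + 11540.9 + 72940.5 = 154676 Pa
In psi: 154676 / 6894.76 = 22.4338 psi

22.43 psi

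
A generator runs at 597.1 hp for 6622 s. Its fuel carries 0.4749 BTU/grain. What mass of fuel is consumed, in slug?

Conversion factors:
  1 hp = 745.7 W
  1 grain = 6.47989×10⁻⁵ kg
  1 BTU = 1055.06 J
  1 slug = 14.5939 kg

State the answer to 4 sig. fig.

26.13 slug

597.1 hp → 445257 W
E = P × t = 445257 × 6622 = 2.94849×10⁹ J
0.4749 BTU/grain → 7.73235×10⁶ J/kg
m = E / e_s = 2.94849×10⁹ / 7.73235×10⁶ = 381.319 kg
In slug: 381.319 / 14.5939 = 26.1287 slug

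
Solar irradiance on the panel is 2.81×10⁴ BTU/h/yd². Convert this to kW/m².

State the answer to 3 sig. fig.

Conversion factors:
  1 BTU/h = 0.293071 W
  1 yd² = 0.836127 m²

9.85 kW/m²

2.81×10⁴ BTU/h/yd² × 0.293071 W/BTU/h ÷ 0.836127 m²/yd² = 9849.34 W/m²
9849.34 W/m² ÷ 1000 W/kW = 9.84934 kW/m²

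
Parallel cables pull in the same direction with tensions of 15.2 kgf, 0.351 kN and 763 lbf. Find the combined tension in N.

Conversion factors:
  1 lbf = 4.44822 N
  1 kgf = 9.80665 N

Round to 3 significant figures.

3890 N

15.2 kgf × 9.80665 → 149.061 N
0.351 kN × 1000 → 351 N
763 lbf × 4.44822 → 3393.99 N
Combined: 149.061 + 351 + 3393.99 = 3894.05 N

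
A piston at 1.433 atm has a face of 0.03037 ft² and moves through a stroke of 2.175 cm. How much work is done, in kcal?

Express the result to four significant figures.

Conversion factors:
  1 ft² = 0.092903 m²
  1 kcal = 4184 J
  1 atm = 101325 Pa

1.433 atm → 145199 Pa
0.03037 ft² → 0.00282146 m²
F = P × A = 145199 × 0.00282146 = 409.673 N
2.175 cm → 0.02175 m
W = F × d = 409.673 × 0.02175 = 8.91039 J
In kcal: 8.91039 / 4184 = 0.00212963 kcal

0.002130 kcal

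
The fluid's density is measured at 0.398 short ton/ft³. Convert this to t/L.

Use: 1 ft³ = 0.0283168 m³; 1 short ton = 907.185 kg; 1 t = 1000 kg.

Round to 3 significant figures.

0.0128 t/L

0.398 short ton/ft³ × 907.185 kg/short ton ÷ 0.0283168 m³/ft³ = 12750.7 kg/m³
12750.7 kg/m³ ÷ 1000 kg/t × 0.001 m³/L = 0.0127507 t/L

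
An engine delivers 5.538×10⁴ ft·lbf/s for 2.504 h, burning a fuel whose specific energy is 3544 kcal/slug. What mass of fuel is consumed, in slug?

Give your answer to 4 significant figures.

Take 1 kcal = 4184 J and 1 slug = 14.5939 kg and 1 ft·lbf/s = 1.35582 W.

5.538×10⁴ ft·lbf/s → 75085.3 W
2.504 h → 9014.4 s
E = P × t = 75085.3 × 9014.4 = 6.76849×10⁸ J
3544 kcal/slug → 1.01605×10⁶ J/kg
m = E / e_s = 6.76849×10⁸ / 1.01605×10⁶ = 666.157 kg
In slug: 666.157 / 14.5939 = 45.6463 slug

45.65 slug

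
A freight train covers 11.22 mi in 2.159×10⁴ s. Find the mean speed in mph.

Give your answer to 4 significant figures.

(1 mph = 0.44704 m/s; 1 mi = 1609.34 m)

11.22 mi × 1609.34 → 18056.8 m
v = d / t = 18056.8 m / 21590 s = 0.83635 m/s
0.83635 m/s ÷ (0.44704 m/s/mph) = 1.87086 mph

1.871 mph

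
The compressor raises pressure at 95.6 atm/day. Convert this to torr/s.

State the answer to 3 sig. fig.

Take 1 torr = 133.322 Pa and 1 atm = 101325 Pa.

0.841 torr/s

95.6 atm/day × 101325 Pa/atm ÷ 86400 s/day = 112.114 Pa/s
112.114 Pa/s ÷ 133.322 Pa/torr = 0.840926 torr/s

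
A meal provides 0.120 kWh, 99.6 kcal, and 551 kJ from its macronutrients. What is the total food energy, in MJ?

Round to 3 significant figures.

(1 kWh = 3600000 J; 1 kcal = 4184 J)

0.120 kWh × 3600000 → 432000 J
99.6 kcal × 4184 → 416726 J
551 kJ × 1000 → 551000 J
Total: 432000 + 416726 + 551000 = 1.39973×10⁶ J
In MJ: 1.39973×10⁶ / 1000000 = 1.39973 MJ

1.40 MJ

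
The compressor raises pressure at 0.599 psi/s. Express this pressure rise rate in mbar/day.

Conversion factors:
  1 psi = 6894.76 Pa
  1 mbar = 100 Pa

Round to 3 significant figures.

0.599 psi/s × 6894.76 Pa/psi = 4129.96 Pa/s
4129.96 Pa/s ÷ 100 Pa/mbar × 86400 s/day = 3.56829×10⁶ mbar/day

3.57×10⁶ mbar/day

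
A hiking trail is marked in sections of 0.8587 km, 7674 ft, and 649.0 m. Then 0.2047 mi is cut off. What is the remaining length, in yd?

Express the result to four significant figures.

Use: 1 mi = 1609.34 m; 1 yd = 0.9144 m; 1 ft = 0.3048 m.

3847 yd

0.8587 km × 1000 = 858.7 m
7674 ft × 0.3048 = 2339.04 m
649.0 m (already m)
0.2047 mi × 1609.34 = 329.432 m
Result: 858.7 + 2339.04 + 649 − 329.432 = 3517.31 m
In yd: 3517.31 / 0.9144 = 3846.58 yd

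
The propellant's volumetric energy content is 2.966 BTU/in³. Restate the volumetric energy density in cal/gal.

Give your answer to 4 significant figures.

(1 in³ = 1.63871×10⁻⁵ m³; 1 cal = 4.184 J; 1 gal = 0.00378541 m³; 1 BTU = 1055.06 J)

1.728×10⁵ cal/gal

2.966 BTU/in³ × 1055.06 J/BTU ÷ 1.63871×10⁻⁵ m³/in³ = 1.90962×10⁸ J/m³
1.90962×10⁸ J/m³ ÷ 4.184 J/cal × 0.00378541 m³/gal = 172770 cal/gal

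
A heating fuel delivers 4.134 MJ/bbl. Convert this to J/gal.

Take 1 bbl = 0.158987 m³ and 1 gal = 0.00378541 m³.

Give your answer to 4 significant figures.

9.843×10⁴ J/gal

4.134 MJ/bbl × 1000000 J/MJ ÷ 0.158987 m³/bbl = 2.60021×10⁷ J/m³
2.60021×10⁷ J/m³ × 0.00378541 m³/gal = 98428.6 J/gal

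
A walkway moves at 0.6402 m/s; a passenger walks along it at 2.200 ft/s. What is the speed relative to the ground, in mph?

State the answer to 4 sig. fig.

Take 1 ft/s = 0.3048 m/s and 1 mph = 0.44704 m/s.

0.6402 m/s (already m/s)
2.200 ft/s × 0.3048 = 0.67056 m/s
Total: 0.6402 + 0.67056 = 1.31076 m/s
In mph: 1.31076 / 0.44704 = 2.93209 mph

2.932 mph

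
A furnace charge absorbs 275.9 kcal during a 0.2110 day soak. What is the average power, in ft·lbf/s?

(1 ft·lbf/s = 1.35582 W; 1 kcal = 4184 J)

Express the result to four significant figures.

46.70 ft·lbf/s

275.9 kcal × 4184 = 1.15437×10⁶ J
0.2110 day × 86400 = 18230.4 s
P = E / t = 1.15437×10⁶ J / 18230.4 s = 63.3212 W
63.3212 W ÷ (1.35582 W/ft·lbf/s) = 46.7032 ft·lbf/s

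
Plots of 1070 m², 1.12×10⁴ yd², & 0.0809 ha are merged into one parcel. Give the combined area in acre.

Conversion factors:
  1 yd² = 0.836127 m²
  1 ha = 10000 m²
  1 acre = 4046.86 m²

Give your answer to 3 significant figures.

1070 m² (already m²)
1.12×10⁴ yd² × 0.836127 → 9364.62 m²
0.0809 ha × 10000 → 809 m²
Combined: 1070 + 9364.62 + 809 = 11243.6 m²
In acre: 11243.6 / 4046.86 = 2.77835 acre

2.78 acre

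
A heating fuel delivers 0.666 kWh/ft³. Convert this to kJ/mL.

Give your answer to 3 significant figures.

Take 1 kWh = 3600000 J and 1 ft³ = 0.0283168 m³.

0.0847 kJ/mL

0.666 kWh/ft³ × 3600000 J/kWh ÷ 0.0283168 m³/ft³ = 8.46706×10⁷ J/m³
8.46706×10⁷ J/m³ ÷ 1000 J/kJ × 10⁻⁶ m³/mL = 0.0846706 kJ/mL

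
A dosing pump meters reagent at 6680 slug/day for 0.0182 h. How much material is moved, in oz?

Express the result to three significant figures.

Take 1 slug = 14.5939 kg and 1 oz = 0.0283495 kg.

2610 oz

6680 slug/day → 1.12832 kg/s
0.0182 h → 65.52 s
m = ṁ × t = 1.12832 × 65.52 = 73.9275 kg
In oz: 73.9275 / 0.0283495 = 2607.72 oz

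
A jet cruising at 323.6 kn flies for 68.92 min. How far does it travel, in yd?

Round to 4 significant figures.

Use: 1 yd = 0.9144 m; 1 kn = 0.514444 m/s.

323.6 kn × 0.514444 → 166.474 m/s
68.92 min × 60 → 4135.2 s
d = v × t = 166.474 m/s × 4135.2 s = 688403 m
688403 m ÷ (0.9144 m/yd) = 752847 yd

7.528×10⁵ yd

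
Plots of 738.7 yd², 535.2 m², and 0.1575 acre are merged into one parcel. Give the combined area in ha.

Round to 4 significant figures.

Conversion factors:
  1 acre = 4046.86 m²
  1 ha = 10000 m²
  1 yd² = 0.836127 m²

0.1790 ha

738.7 yd² × 0.836127 = 617.647 m²
535.2 m² (already m²)
0.1575 acre × 4046.86 = 637.38 m²
Sum: 617.647 + 535.2 + 637.38 = 1790.23 m²
In ha: 1790.23 / 10000 = 0.179023 ha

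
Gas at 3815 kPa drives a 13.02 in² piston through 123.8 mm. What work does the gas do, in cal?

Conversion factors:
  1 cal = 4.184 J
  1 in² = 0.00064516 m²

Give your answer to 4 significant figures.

3815 kPa → 3.815×10⁶ Pa
13.02 in² → 0.00839998 m²
F = P × A = 3.815×10⁶ × 0.00839998 = 32045.9 N
123.8 mm → 0.1238 m
W = F × d = 32045.9 × 0.1238 = 3967.28 J
In cal: 3967.28 / 4.184 = 948.203 cal

948.2 cal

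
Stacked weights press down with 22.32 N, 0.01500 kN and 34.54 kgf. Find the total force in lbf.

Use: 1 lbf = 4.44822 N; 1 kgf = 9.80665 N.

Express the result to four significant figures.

84.54 lbf

22.32 N (already N)
0.01500 kN × 1000 → 15 N
34.54 kgf × 9.80665 → 338.722 N
Combined: 22.32 + 15 + 338.722 = 376.042 N
In lbf: 376.042 / 4.44822 = 84.5376 lbf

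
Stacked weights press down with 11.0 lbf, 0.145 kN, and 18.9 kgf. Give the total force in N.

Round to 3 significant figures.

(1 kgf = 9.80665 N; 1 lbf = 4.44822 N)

379 N

11.0 lbf × 4.44822 = 48.9304 N
0.145 kN × 1000 = 145 N
18.9 kgf × 9.80665 = 185.346 N
Sum: 48.9304 + 145 + 185.346 = 379.276 N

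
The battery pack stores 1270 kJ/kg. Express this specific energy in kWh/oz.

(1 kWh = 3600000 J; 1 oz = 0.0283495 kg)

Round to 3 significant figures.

1270 kJ/kg × 1000 J/kJ = 1.27×10⁶ J/kg
1.27×10⁶ J/kg ÷ 3600000 J/kWh × 0.0283495 kg/oz = 0.0100011 kWh/oz

0.0100 kWh/oz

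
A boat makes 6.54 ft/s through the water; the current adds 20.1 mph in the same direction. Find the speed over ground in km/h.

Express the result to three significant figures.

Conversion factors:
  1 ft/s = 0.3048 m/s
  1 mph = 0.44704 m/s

39.5 km/h

6.54 ft/s × 0.3048 → 1.99339 m/s
20.1 mph × 0.44704 → 8.9855 m/s
Total: 1.99339 + 8.9855 = 10.9789 m/s
In km/h: 10.9789 / (1/3.6) = 39.524 km/h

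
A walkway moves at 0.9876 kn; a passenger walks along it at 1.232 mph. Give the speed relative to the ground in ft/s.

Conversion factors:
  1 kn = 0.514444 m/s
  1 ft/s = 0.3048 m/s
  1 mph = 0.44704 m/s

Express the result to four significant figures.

3.474 ft/s

0.9876 kn × 0.514444 = 0.508065 m/s
1.232 mph × 0.44704 = 0.550753 m/s
Sum: 0.508065 + 0.550753 = 1.05882 m/s
In ft/s: 1.05882 / 0.3048 = 3.47382 ft/s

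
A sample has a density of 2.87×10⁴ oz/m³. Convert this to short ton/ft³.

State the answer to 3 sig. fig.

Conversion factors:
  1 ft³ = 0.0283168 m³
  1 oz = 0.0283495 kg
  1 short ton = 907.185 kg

2.87×10⁴ oz/m³ × 0.0283495 kg/oz = 813.631 kg/m³
813.631 kg/m³ ÷ 907.185 kg/short ton × 0.0283168 m³/ft³ = 0.0253966 short ton/ft³

0.0254 short ton/ft³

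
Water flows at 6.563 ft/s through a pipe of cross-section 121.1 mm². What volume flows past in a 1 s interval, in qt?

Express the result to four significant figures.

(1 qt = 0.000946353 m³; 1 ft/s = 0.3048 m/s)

0.2560 qt

6.563 ft/s × 0.3048 = 2.0004 m/s
121.1 mm² × 10⁻⁶ = 1.211×10⁻⁴ m²
V = v × A × t = 2.0004 m/s × 1.211×10⁻⁴ m² × 1 s = 2.42248×10⁻⁴ m³
2.42248×10⁻⁴ m³ ÷ (0.000946353 m³/qt) = 0.255981 qt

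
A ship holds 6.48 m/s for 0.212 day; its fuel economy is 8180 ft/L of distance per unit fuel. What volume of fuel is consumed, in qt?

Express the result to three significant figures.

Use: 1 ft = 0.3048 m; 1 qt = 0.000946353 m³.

0.212 day → 18316.8 s
d = v × t = 6.48 × 18316.8 = 118693 m
8180 ft/L → 2.49326×10⁶ m/m³
V = d / (distance per unit fuel) = 118693 / 2.49326×10⁶ = 0.0476055 m³
In qt: 0.0476055 / 0.000946353 = 50.3042 qt

50.3 qt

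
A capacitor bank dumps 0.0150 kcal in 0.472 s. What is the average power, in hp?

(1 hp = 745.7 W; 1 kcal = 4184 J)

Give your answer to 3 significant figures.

0.0150 kcal × 4184 → 62.76 J
P = E / t = 62.76 J / 0.472 s = 132.966 W
132.966 W ÷ (745.7 W/hp) = 0.17831 hp

0.178 hp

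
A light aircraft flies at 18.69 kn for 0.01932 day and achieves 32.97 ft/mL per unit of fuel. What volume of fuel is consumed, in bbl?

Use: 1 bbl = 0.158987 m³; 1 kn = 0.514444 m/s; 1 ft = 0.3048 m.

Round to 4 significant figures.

18.69 kn → 9.61496 m/s
0.01932 day → 1669.25 s
d = v × t = 9.61496 × 1669.25 = 16049.8 m
32.97 ft/mL → 1.00493×10⁷ m/m³
V = d / (distance per unit fuel) = 16049.8 / 1.00493×10⁷ = 0.00159711 m³
In bbl: 0.00159711 / 0.158987 = 0.0100455 bbl

0.01005 bbl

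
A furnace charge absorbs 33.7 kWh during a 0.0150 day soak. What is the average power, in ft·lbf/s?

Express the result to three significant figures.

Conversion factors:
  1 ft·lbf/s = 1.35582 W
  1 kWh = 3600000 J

33.7 kWh × 3600000 = 1.2132×10⁸ J
0.0150 day × 86400 = 1296 s
P = E / t = 1.2132×10⁸ J / 1296 s = 93611.1 W
93611.1 W ÷ (1.35582 W/ft·lbf/s) = 69043.9 ft·lbf/s

6.90×10⁴ ft·lbf/s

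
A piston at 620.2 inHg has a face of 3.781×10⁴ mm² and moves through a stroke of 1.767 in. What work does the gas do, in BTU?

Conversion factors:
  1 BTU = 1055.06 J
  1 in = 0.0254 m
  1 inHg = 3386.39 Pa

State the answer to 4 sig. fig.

3.378 BTU

620.2 inHg → 2.10024×10⁶ Pa
3.781×10⁴ mm² → 0.03781 m²
F = P × A = 2.10024×10⁶ × 0.03781 = 79410.1 N
1.767 in → 0.0448818 m
W = F × d = 79410.1 × 0.0448818 = 3564.07 J
In BTU: 3564.07 / 1055.06 = 3.37807 BTU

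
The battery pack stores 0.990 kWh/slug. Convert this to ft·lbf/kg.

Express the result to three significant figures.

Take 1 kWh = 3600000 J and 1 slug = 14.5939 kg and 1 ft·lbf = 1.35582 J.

0.990 kWh/slug × 3600000 J/kWh ÷ 14.5939 kg/slug = 244212 J/kg
244212 J/kg ÷ 1.35582 J/ft·lbf = 180121 ft·lbf/kg

1.80×10⁵ ft·lbf/kg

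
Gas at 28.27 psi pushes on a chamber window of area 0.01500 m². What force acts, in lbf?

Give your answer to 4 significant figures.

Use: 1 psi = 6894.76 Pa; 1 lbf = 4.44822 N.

28.27 psi × 6894.76 → 194915 Pa
F = P × A = 194915 Pa × 0.015 m² = 2923.72 N
2923.72 N ÷ (4.44822 N/lbf) = 657.279 lbf

657.3 lbf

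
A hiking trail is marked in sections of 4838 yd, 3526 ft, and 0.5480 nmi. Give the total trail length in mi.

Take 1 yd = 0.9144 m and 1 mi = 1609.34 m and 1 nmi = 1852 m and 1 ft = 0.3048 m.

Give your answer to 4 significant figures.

4838 yd × 0.9144 = 4423.87 m
3526 ft × 0.3048 = 1074.72 m
0.5480 nmi × 1852 = 1014.9 m
Sum: 4423.87 + 1074.72 + 1014.9 = 6513.49 m
In mi: 6513.49 / 1609.34 = 4.04731 mi

4.047 mi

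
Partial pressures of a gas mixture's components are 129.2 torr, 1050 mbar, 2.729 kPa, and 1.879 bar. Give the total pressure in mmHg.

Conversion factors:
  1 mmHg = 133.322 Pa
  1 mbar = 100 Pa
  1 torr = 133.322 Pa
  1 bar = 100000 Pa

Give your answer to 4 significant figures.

129.2 torr × 133.322 → 17225.2 Pa
1050 mbar × 100 → 105000 Pa
2.729 kPa × 1000 → 2729 Pa
1.879 bar × 100000 → 187900 Pa
Combined: 17225.2 + 105000 + 2729 + 187900 = 312854 Pa
In mmHg: 312854 / 133.322 = 2346.6 mmHg

2347 mmHg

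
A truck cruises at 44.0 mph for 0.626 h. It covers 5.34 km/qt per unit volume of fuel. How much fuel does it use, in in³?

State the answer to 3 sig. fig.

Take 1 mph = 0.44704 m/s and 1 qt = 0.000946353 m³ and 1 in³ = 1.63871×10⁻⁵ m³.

44.0 mph → 19.6698 m/s
0.626 h → 2253.6 s
d = v × t = 19.6698 × 2253.6 = 44327.9 m
5.34 km/qt → 5.64271×10⁶ m/m³
V = d / (distance per unit fuel) = 44327.9 / 5.64271×10⁶ = 0.00785578 m³
In in³: 0.00785578 / 1.63871×10⁻⁵ = 479.388 in³

479 in³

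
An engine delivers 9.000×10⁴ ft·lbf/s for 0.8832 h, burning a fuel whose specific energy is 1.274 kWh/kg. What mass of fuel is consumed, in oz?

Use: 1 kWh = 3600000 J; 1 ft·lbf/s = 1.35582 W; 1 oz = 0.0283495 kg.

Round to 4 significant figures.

9.000×10⁴ ft·lbf/s → 122024 W
0.8832 h → 3179.52 s
E = P × t = 122024 × 3179.52 = 3.87978×10⁸ J
1.274 kWh/kg → 4.5864×10⁶ J/kg
m = E / e_s = 3.87978×10⁸ / 4.5864×10⁶ = 84.5931 kg
In oz: 84.5931 / 0.0283495 = 2983.94 oz

2984 oz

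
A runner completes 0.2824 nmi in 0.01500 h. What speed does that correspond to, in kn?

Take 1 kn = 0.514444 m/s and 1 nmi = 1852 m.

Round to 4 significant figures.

18.83 kn

0.2824 nmi × 1852 = 523.005 m
0.01500 h × 3600 = 54 s
v = d / t = 523.005 m / 54 s = 9.68528 m/s
9.68528 m/s ÷ (0.514444 m/s/kn) = 18.8267 kn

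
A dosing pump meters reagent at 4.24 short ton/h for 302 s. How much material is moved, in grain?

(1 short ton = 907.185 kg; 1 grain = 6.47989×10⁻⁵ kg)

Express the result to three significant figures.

4.98×10⁶ grain

4.24 short ton/h → 1.06846 kg/s
m = ṁ × t = 1.06846 × 302 = 322.675 kg
In grain: 322.675 / 6.47989×10⁻⁵ = 4.97964×10⁶ grain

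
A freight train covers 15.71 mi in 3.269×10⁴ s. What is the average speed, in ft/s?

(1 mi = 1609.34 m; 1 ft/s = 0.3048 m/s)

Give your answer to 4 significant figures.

15.71 mi × 1609.34 → 25282.7 m
v = d / t = 25282.7 m / 32690 s = 0.773408 m/s
0.773408 m/s ÷ (0.3048 m/s/ft/s) = 2.53743 ft/s

2.537 ft/s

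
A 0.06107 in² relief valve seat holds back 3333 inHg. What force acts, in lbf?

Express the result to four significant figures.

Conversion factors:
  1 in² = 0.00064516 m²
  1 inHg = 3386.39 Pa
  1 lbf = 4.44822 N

99.97 lbf

3333 inHg × 3386.39 = 1.12868×10⁷ Pa
0.06107 in² × 0.00064516 = 3.93999×10⁻⁵ m²
F = P × A = 1.12868×10⁷ Pa × 3.93999×10⁻⁵ m² = 444.699 N
444.699 N ÷ (4.44822 N/lbf) = 99.9723 lbf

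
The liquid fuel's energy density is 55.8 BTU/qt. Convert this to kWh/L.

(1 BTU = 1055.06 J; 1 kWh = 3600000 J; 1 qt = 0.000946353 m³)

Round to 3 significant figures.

55.8 BTU/qt × 1055.06 J/BTU ÷ 0.000946353 m³/qt = 6.22097×10⁷ J/m³
6.22097×10⁷ J/m³ ÷ 3600000 J/kWh × 0.001 m³/L = 0.0172805 kWh/L

0.0173 kWh/L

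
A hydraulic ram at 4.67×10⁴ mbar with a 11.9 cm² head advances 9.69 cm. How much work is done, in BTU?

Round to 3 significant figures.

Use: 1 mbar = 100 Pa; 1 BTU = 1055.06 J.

4.67×10⁴ mbar → 4.67×10⁶ Pa
11.9 cm² → 0.00119 m²
F = P × A = 4.67×10⁶ × 0.00119 = 5557.3 N
9.69 cm → 0.0969 m
W = F × d = 5557.3 × 0.0969 = 538.502 J
In BTU: 538.502 / 1055.06 = 0.510399 BTU

0.510 BTU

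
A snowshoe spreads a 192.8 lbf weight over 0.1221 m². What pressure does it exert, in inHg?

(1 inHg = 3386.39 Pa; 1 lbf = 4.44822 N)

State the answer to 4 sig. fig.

192.8 lbf × 4.44822 = 857.617 N
P = F / A = 857.617 N / 0.1221 m² = 7023.89 Pa
7023.89 Pa ÷ (3386.39 Pa/inHg) = 2.07415 inHg

2.074 inHg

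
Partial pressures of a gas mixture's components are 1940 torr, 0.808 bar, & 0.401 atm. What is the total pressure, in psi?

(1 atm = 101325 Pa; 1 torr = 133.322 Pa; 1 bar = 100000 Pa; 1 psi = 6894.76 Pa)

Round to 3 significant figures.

55.1 psi

1940 torr × 133.322 = 258645 Pa
0.808 bar × 100000 = 80800 Pa
0.401 atm × 101325 = 40631.3 Pa
Combined: 258645 + 80800 + 40631.3 = 380076 Pa
In psi: 380076 / 6894.76 = 55.1253 psi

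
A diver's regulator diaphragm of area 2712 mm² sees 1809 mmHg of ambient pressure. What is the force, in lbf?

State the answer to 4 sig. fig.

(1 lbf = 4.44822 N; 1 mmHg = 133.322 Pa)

1809 mmHg × 133.322 = 241179 Pa
2712 mm² × 10⁻⁶ = 0.002712 m²
F = P × A = 241179 Pa × 0.002712 m² = 654.077 N
654.077 N ÷ (4.44822 N/lbf) = 147.042 lbf

147.0 lbf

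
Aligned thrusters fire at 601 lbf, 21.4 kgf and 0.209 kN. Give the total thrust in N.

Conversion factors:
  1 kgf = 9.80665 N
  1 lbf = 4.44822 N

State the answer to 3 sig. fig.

3090 N

601 lbf × 4.44822 → 2673.38 N
21.4 kgf × 9.80665 → 209.862 N
0.209 kN × 1000 → 209 N
Total: 2673.38 + 209.862 + 209 = 3092.24 N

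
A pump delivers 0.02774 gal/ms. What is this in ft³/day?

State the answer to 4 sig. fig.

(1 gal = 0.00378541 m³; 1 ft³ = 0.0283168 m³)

0.02774 gal/ms × 0.00378541 m³/gal ÷ 0.001 s/ms = 0.105007 m³/s
0.105007 m³/s ÷ 0.0283168 m³/ft³ × 86400 s/day = 320397 ft³/day

3.204×10⁵ ft³/day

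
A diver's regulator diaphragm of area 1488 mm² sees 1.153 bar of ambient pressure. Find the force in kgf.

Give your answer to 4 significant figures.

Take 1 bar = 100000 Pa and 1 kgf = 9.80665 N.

1.153 bar × 100000 → 115300 Pa
1488 mm² × 10⁻⁶ → 0.001488 m²
F = P × A = 115300 Pa × 0.001488 m² = 171.566 N
171.566 N ÷ (9.80665 N/kgf) = 17.4949 kgf

17.49 kgf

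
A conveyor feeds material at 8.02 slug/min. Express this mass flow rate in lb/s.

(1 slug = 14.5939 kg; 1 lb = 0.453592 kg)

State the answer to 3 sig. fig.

4.30 lb/s

8.02 slug/min × 14.5939 kg/slug ÷ 60 s/min = 1.95072 kg/s
1.95072 kg/s ÷ 0.453592 kg/lb = 4.3006 lb/s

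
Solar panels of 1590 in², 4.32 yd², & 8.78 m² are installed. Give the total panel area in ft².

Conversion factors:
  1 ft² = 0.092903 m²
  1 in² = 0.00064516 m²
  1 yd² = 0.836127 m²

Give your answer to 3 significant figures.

1590 in² × 0.00064516 → 1.0258 m²
4.32 yd² × 0.836127 → 3.61207 m²
8.78 m² (already m²)
Total: 1.0258 + 3.61207 + 8.78 = 13.4179 m²
In ft²: 13.4179 / 0.092903 = 144.429 ft²

144 ft²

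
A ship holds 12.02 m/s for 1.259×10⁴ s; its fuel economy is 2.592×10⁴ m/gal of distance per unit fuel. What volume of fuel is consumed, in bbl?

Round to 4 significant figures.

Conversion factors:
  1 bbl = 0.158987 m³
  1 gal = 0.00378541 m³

0.1390 bbl

d = v × t = 12.02 × 12590 = 151332 m
2.592×10⁴ m/gal → 6.84734×10⁶ m/m³
V = d / (distance per unit fuel) = 151332 / 6.84734×10⁶ = 0.0221008 m³
In bbl: 0.0221008 / 0.158987 = 0.13901 bbl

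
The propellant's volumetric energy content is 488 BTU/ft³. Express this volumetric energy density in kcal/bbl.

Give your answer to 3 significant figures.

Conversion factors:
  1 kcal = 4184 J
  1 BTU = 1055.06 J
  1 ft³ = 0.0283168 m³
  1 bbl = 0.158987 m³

488 BTU/ft³ × 1055.06 J/BTU ÷ 0.0283168 m³/ft³ = 1.81825×10⁷ J/m³
1.81825×10⁷ J/m³ ÷ 4184 J/kcal × 0.158987 m³/bbl = 690.913 kcal/bbl

691 kcal/bbl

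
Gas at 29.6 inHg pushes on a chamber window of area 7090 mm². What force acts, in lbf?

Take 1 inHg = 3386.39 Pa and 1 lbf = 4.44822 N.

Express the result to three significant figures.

160 lbf

29.6 inHg × 3386.39 = 100237 Pa
7090 mm² × 10⁻⁶ = 0.00709 m²
F = P × A = 100237 Pa × 0.00709 m² = 710.68 N
710.68 N ÷ (4.44822 N/lbf) = 159.767 lbf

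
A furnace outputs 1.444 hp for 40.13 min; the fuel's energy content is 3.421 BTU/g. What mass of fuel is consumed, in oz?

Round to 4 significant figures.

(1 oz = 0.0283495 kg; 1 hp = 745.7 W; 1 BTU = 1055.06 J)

25.34 oz

1.444 hp → 1076.79 W
40.13 min → 2407.8 s
E = P × t = 1076.79 × 2407.8 = 2.59269×10⁶ J
3.421 BTU/g → 3.60936×10⁶ J/kg
m = E / e_s = 2.59269×10⁶ / 3.60936×10⁶ = 0.718324 kg
In oz: 0.718324 / 0.0283495 = 25.3382 oz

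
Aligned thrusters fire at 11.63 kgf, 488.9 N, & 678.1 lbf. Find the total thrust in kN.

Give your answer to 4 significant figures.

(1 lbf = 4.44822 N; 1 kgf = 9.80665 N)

3.619 kN

11.63 kgf × 9.80665 = 114.051 N
488.9 N (already N)
678.1 lbf × 4.44822 = 3016.34 N
Sum: 114.051 + 488.9 + 3016.34 = 3619.29 N
In kN: 3619.29 / 1000 = 3.61929 kN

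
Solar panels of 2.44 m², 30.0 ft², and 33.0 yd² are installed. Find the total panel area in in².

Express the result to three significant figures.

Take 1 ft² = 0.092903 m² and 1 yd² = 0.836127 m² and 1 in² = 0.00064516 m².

5.09×10⁴ in²

2.44 m² (already m²)
30.0 ft² × 0.092903 = 2.78709 m²
33.0 yd² × 0.836127 = 27.5922 m²
Total: 2.44 + 2.78709 + 27.5922 = 32.8193 m²
In in²: 32.8193 / 0.00064516 = 50870 in²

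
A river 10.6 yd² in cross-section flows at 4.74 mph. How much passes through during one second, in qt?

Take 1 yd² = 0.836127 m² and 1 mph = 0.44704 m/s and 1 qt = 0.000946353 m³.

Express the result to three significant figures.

1.98×10⁴ qt

4.74 mph × 0.44704 = 2.11897 m/s
10.6 yd² × 0.836127 = 8.86295 m²
V = v × A × t = 2.11897 m/s × 8.86295 m² × 1 s = 18.7803 m³
18.7803 m³ ÷ (0.000946353 m³/qt) = 19844.9 qt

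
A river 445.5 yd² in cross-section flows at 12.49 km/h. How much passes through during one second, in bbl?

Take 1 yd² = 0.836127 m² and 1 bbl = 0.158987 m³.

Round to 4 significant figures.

12.49 km/h × (1/3.6) → 3.46944 m/s
445.5 yd² × 0.836127 → 372.495 m²
V = v × A × t = 3.46944 m/s × 372.495 m² × 1 s = 1292.35 m³
1292.35 m³ ÷ (0.158987 m³/bbl) = 8128.65 bbl

8129 bbl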